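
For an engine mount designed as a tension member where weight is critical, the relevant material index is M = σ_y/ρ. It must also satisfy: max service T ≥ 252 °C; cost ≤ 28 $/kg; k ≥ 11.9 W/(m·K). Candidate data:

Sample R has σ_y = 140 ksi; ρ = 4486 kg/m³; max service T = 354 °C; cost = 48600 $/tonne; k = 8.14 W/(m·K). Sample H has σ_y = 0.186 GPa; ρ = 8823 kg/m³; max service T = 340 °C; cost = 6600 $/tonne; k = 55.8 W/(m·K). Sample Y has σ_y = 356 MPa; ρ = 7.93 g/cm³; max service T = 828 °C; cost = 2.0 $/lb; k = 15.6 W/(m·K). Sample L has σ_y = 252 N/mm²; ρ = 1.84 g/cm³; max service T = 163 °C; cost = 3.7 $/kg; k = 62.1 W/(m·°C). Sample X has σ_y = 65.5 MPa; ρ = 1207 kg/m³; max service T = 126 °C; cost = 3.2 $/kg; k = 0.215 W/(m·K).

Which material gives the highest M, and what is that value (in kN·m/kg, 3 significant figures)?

sample Y, M = 44.9 kN·m/kg

Screen on constraints: max service T ≥ 252 °C; cost ≤ 28 $/kg; k ≥ 11.9 W/(m·K). Survivors: sample H, sample Y.
In SI units:
  sample H: σ_y = 186.0 MPa, ρ = 8823 kg/m³
  sample Y: σ_y = 356.0 MPa, ρ = 7930 kg/m³
  sample Y: M = 44.9 kN·m/kg
  sample H: M = 21.1 kN·m/kg
Sample Y has the largest M.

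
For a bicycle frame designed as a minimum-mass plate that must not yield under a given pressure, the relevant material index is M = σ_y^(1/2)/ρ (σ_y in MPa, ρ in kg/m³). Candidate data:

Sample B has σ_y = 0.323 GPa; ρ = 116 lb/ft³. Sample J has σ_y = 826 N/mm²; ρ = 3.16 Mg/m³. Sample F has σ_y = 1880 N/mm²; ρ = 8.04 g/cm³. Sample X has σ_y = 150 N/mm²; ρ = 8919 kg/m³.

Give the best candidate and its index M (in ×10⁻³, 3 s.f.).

sample B, M = 9.67×10⁻³

In SI units:
  sample B: σ_y = 323.0 MPa, ρ = 1858 kg/m³
  sample J: σ_y = 826.0 MPa, ρ = 3160 kg/m³
  sample F: σ_y = 1880 MPa, ρ = 8040 kg/m³
  sample X: σ_y = 150.0 MPa, ρ = 8919 kg/m³
  sample B: M = 9.67×10⁻³
  sample J: M = 9.10×10⁻³
  sample F: M = 5.39×10⁻³
  sample X: M = 1.37×10⁻³
Highest index: sample B.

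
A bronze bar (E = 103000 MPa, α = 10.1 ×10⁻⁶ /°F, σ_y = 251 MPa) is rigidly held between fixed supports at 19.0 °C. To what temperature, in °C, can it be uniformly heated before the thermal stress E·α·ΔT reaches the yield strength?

E = 103000 MPa = 103.0 GPa.
α = 10.1×10⁻⁶/°F × 9/5 = 18.2×10⁻⁶/K.
E·α·ΔT = 251.0 MPa ⇒ ΔT = 251.0 / (103.0×10³ × 18.2×10⁻⁶) = 134.0 K.
T = 19.0 + 134.0 = 153.0 °C.

153 °C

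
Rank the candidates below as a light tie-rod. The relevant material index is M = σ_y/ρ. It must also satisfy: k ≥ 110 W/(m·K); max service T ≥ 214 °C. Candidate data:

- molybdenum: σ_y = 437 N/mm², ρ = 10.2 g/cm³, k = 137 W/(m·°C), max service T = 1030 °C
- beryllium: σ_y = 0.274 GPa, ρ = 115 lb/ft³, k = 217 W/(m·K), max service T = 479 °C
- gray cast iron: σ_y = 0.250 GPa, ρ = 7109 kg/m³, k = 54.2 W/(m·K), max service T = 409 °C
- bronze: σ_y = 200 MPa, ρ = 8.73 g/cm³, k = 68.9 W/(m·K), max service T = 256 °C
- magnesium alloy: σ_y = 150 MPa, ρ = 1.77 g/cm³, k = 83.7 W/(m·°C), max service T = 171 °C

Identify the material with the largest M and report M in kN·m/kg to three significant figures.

beryllium, M = 149 kN·m/kg

Screen on constraints: k ≥ 110 W/(m·K); max service T ≥ 214 °C. Survivors: molybdenum, beryllium.
After converting to SI:
  molybdenum: σ_y = 437.0 MPa, ρ = 10200 kg/m³
  beryllium: σ_y = 274.0 MPa, ρ = 1842 kg/m³
  beryllium: M = 149 kN·m/kg
  molybdenum: M = 42.8 kN·m/kg
The maximum is for beryllium.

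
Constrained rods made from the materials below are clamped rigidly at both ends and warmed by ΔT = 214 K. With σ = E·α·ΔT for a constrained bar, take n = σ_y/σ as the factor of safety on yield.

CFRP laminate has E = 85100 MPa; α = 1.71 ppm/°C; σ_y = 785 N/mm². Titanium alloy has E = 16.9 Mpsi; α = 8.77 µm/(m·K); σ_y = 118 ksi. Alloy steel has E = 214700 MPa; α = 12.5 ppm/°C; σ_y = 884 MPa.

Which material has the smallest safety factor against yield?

In consistent units (E in GPa, α in ×10⁻⁶/K, σ_y in MPa):
  CFRP laminate: E = 85.10, α = 1.71, σ_y = 785.0 → σ = 31.1 MPa, n = 25.2
  titanium alloy: E = 116.5, α = 8.77, σ_y = 813.6 → σ = 219 MPa, n = 3.72
  alloy steel: E = 214.7, α = 12.5, σ_y = 884.0 → σ = 574 MPa, n = 1.54
The minimum is alloy steel at n = 1.54.

alloy steel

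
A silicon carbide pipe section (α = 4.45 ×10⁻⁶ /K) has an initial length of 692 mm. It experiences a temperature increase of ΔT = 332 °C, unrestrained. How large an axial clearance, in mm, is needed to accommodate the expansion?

ΔL = α·L₀·ΔT = 4.45×10⁻⁶ × 692 mm × 332.0 K = 1.02 mm.

1.02 mm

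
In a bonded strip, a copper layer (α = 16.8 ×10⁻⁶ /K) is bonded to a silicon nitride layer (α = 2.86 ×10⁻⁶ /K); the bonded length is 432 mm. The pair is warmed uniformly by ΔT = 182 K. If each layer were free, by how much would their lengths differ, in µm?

1100 µm

Δα = |16.8 − 2.86|×10⁻⁶/K = 13.9×10⁻⁶/K.
ΔL_mismatch = Δα·L·ΔT = 13.9×10⁻⁶ × 432.0 mm × 182.0 K = 1100 µm.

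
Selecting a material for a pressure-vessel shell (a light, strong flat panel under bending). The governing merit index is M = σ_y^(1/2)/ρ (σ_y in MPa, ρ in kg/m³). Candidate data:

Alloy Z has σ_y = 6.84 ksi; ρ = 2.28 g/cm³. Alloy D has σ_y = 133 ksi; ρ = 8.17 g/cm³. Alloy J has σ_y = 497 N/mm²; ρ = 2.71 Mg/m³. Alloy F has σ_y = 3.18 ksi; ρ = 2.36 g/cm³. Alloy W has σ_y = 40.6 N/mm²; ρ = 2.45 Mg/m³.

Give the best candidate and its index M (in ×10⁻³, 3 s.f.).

In SI units:
  alloy Z: σ_y = 47.16 MPa, ρ = 2280 kg/m³
  alloy D: σ_y = 917.0 MPa, ρ = 8170 kg/m³
  alloy J: σ_y = 497.0 MPa, ρ = 2710 kg/m³
  alloy F: σ_y = 21.93 MPa, ρ = 2360 kg/m³
  alloy W: σ_y = 40.60 MPa, ρ = 2450 kg/m³
  alloy J: M = 8.23×10⁻³
  alloy D: M = 3.71×10⁻³
  alloy Z: M = 3.01×10⁻³
  alloy W: M = 2.60×10⁻³
  alloy F: M = 1.98×10⁻³
The maximum is for alloy J.

alloy J, M = 8.23×10⁻³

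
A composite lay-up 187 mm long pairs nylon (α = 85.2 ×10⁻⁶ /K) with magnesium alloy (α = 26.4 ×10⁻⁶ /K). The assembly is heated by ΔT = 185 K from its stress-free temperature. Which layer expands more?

α(nylon) = 85.2×10⁻⁶/K vs α(magnesium alloy) = 26.4×10⁻⁶/K.
Higher α expands more for the same ΔT: nylon.

nylon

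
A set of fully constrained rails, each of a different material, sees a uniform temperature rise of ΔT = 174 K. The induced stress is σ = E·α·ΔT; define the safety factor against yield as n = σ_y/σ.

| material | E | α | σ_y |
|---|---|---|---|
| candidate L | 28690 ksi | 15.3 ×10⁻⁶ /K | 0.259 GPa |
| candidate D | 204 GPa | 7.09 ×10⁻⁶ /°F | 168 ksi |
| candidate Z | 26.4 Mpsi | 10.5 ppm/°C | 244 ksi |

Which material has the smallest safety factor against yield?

candidate L

In consistent units (E in GPa, α in ×10⁻⁶/K, σ_y in MPa):
  candidate L: E = 197.8, α = 15.3, σ_y = 259.0 → σ = 527 MPa, n = 0.492
  candidate D: E = 204.0, α = 12.8, σ_y = 1158 → σ = 453 MPa, n = 2.56
  candidate Z: E = 182.0, α = 10.5, σ_y = 1682 → σ = 333 MPa, n = 5.06
Smallest n: candidate L with n = 0.492.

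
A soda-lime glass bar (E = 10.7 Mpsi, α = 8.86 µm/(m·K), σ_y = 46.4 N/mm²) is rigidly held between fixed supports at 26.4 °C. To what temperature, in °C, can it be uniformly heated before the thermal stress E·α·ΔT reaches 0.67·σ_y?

E = 10.7 Mpsi = 73.77 GPa.
σ_y = 46.4 N/mm² = 46.40 MPa.
E·α·ΔT = 31.09 MPa ⇒ ΔT = 31.09 / (73.77×10³ × 8.86×10⁻⁶) = 47.56 K.
T = 26.4 + 47.56 = 73.96 °C.

74.0 °C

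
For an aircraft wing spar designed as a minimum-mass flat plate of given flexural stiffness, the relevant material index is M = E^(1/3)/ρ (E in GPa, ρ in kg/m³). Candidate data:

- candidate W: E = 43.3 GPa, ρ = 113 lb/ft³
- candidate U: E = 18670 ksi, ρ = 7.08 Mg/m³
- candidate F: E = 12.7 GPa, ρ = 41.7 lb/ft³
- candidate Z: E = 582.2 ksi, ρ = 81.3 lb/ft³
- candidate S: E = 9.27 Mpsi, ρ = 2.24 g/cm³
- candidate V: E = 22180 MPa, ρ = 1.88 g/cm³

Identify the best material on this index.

candidate F

Normalizing units and computing the index:
  candidate W: E = 43.30 GPa, ρ = 1810 kg/m³
  candidate U: E = 128.7 GPa, ρ = 7080 kg/m³
  candidate F: E = 12.70 GPa, ρ = 668.0 kg/m³
  candidate Z: E = 4.014 GPa, ρ = 1302 kg/m³
  candidate S: E = 63.91 GPa, ρ = 2240 kg/m³
  candidate V: E = 22.18 GPa, ρ = 1880 kg/m³
  candidate F: M = 3.49×10⁻³
  candidate W: M = 1.94×10⁻³
  candidate S: M = 1.78×10⁻³
  candidate V: M = 1.49×10⁻³
  candidate Z: M = 1.22×10⁻³
  candidate U: M = 0.713×10⁻³
Highest index: candidate F.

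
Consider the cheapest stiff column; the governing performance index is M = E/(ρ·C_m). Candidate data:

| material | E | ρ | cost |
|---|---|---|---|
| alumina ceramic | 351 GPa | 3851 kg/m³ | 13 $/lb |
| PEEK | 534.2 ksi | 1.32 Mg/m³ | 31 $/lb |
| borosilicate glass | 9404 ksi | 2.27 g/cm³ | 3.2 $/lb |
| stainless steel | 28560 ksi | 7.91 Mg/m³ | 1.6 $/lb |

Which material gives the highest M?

In SI units:
  alumina ceramic: E = 351.0 GPa, ρ = 3851 kg/m³, cost = 28.66 $/kg
  PEEK: E = 3.683 GPa, ρ = 1320 kg/m³, cost = 68.34 $/kg
  borosilicate glass: E = 64.84 GPa, ρ = 2270 kg/m³, cost = 7.055 $/kg
  stainless steel: E = 196.9 GPa, ρ = 7910 kg/m³, cost = 3.527 $/kg
  stainless steel: M = 7.06 MN·m per $
  borosilicate glass: M = 4.05 MN·m per $
  alumina ceramic: M = 3.18 MN·m per $
  PEEK: M = 0.0408 MN·m per $
Stainless steel has the largest M.

stainless steel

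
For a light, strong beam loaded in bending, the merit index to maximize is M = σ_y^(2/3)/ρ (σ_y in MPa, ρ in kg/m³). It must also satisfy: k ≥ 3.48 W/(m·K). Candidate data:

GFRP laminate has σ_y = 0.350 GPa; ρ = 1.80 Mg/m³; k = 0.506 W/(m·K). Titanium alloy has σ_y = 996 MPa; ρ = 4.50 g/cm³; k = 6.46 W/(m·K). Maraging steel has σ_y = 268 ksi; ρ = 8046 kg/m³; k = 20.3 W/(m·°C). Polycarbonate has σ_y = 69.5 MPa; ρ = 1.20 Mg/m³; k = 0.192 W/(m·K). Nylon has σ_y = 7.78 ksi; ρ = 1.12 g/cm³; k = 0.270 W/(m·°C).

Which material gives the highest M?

Screen on constraints: k ≥ 3.48 W/(m·K). Survivors: titanium alloy, maraging steel.
In SI units:
  titanium alloy: σ_y = 996.0 MPa, ρ = 4500 kg/m³
  maraging steel: σ_y = 1848 MPa, ρ = 8046 kg/m³
  titanium alloy: M = 22.2×10⁻³
  maraging steel: M = 18.7×10⁻³
Highest index: titanium alloy.

titanium alloy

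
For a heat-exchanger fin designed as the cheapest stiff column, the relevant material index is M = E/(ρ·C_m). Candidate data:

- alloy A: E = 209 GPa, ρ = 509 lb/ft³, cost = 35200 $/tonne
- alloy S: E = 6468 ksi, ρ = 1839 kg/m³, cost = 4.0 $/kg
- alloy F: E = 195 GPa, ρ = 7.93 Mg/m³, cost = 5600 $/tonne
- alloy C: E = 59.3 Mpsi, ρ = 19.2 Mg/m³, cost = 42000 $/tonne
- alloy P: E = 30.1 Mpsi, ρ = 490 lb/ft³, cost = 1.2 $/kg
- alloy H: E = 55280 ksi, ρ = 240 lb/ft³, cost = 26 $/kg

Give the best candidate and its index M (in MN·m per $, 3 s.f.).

After converting to SI:
  alloy A: E = 209.0 GPa, ρ = 8153 kg/m³, cost = 35.20 $/kg
  alloy S: E = 44.60 GPa, ρ = 1839 kg/m³, cost = 4.000 $/kg
  alloy F: E = 195.0 GPa, ρ = 7930 kg/m³, cost = 5.600 $/kg
  alloy C: E = 408.9 GPa, ρ = 19200 kg/m³, cost = 42.00 $/kg
  alloy P: E = 207.5 GPa, ρ = 7849 kg/m³, cost = 1.200 $/kg
  alloy H: E = 381.1 GPa, ρ = 3844 kg/m³, cost = 26.00 $/kg
  alloy P: M = 22.0 MN·m per $
  alloy S: M = 6.06 MN·m per $
  alloy F: M = 4.39 MN·m per $
  alloy H: M = 3.81 MN·m per $
  alloy A: M = 0.728 MN·m per $
  alloy C: M = 0.507 MN·m per $
Alloy P has the largest M.

alloy P, M = 22.0 MN·m per $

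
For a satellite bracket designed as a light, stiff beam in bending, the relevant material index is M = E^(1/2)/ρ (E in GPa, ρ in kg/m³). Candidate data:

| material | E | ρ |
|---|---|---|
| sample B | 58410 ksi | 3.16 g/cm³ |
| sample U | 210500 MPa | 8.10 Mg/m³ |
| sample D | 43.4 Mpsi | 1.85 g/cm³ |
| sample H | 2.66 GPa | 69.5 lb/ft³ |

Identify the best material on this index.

sample D

Convert each candidate to consistent units, then evaluate M:
  sample B: E = 402.7 GPa, ρ = 3160 kg/m³
  sample U: E = 210.5 GPa, ρ = 8100 kg/m³
  sample D: E = 299.2 GPa, ρ = 1850 kg/m³
  sample H: E = 2.660 GPa, ρ = 1113 kg/m³
  sample D: M = 9.35×10⁻³
  sample B: M = 6.35×10⁻³
  sample U: M = 1.79×10⁻³
  sample H: M = 1.46×10⁻³
Sample D has the largest M.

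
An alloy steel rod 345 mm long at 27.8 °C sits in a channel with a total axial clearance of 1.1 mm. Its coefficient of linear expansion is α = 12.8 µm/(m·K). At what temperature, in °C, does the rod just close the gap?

277 °C

α·L₀·ΔT = 1.1 mm ⇒ ΔT = 1.1 / (12.8×10⁻⁶ × 345.0) = 249.1 K.
T = 27.8 + 249.1 = 276.9 °C.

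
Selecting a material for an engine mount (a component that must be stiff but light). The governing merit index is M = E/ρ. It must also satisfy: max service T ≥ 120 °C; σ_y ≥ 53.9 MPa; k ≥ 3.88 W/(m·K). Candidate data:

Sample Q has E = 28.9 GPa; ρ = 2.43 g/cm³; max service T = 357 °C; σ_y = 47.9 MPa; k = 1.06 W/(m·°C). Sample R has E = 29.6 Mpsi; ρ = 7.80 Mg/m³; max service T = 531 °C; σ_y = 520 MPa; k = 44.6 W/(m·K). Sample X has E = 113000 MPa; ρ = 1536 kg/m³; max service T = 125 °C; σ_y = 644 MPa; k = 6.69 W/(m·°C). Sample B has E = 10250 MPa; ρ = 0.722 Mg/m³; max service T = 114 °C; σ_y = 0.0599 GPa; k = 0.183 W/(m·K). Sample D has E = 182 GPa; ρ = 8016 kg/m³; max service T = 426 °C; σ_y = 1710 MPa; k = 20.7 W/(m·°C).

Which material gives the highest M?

sample X

Screen on constraints: max service T ≥ 120 °C; σ_y ≥ 53.9 MPa; k ≥ 3.88 W/(m·K). Survivors: sample R, sample X, sample D.
In SI units:
  sample R: E = 204.1 GPa, ρ = 7800 kg/m³
  sample X: E = 113.0 GPa, ρ = 1536 kg/m³
  sample D: E = 182.0 GPa, ρ = 8016 kg/m³
  sample X: M = 73.6 MN·m/kg
  sample R: M = 26.2 MN·m/kg
  sample D: M = 22.7 MN·m/kg
Sample X has the largest M.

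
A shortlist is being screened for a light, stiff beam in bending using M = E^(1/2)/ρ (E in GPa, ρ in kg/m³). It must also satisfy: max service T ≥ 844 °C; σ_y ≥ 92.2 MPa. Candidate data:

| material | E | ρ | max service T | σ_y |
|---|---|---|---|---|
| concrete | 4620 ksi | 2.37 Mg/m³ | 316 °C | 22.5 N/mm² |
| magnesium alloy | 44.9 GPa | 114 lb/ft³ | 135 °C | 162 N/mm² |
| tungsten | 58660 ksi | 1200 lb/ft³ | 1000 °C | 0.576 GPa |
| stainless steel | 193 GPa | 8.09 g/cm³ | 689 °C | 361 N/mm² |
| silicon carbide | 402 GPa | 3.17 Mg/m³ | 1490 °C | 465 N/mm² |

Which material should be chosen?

Screen on constraints: max service T ≥ 844 °C; σ_y ≥ 92.2 MPa. Survivors: tungsten, silicon carbide.
Normalizing units and computing the index:
  tungsten: E = 404.4 GPa, ρ = 19220 kg/m³
  silicon carbide: E = 402.0 GPa, ρ = 3170 kg/m³
  silicon carbide: M = 6.32×10⁻³
  tungsten: M = 1.05×10⁻³
Highest index: silicon carbide.

silicon carbide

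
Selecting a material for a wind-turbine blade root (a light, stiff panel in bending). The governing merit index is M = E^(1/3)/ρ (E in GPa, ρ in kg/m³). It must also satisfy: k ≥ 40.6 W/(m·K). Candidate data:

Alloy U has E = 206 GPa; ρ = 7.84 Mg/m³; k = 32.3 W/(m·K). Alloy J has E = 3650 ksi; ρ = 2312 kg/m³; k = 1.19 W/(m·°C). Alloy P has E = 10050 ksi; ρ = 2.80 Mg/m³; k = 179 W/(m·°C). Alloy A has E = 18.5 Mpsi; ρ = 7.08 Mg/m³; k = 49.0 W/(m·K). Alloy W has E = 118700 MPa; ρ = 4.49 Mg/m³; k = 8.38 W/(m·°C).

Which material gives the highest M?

alloy P

Screen on constraints: k ≥ 40.6 W/(m·K). Survivors: alloy P, alloy A.
Convert each candidate to consistent units, then evaluate M:
  alloy P: E = 69.29 GPa, ρ = 2800 kg/m³
  alloy A: E = 127.6 GPa, ρ = 7080 kg/m³
  alloy P: M = 1.47×10⁻³
  alloy A: M = 0.711×10⁻³
Alloy P has the largest M.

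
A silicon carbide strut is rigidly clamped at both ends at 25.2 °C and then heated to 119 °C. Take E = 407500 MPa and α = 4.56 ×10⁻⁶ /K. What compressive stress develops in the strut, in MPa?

E = 407500 MPa = 407.5 GPa.
ΔT = 93.80 K. Constrained thermal stress σ = E·α·ΔT = 407.5×10³ MPa × 4.56×10⁻⁶ × 93.80 = 174 MPa (compressive).

174 MPa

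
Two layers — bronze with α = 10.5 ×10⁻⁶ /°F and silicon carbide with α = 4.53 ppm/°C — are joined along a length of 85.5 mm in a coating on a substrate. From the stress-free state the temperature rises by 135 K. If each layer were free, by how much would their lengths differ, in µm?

166 µm

bronze: α = 10.5×10⁻⁶/°F × 9/5 = 18.9×10⁻⁶/K.
Δα = |18.9 − 4.53|×10⁻⁶/K = 14.4×10⁻⁶/K.
ΔL_mismatch = Δα·L·ΔT = 14.4×10⁻⁶ × 85.5 mm × 135.0 K = 166 µm.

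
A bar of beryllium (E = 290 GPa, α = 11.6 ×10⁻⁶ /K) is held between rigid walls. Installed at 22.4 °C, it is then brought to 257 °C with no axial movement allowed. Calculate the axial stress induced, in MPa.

ΔT = 234.6 K. Constrained thermal stress σ = E·α·ΔT = 290.0×10³ MPa × 11.6×10⁻⁶ × 234.6 = 789 MPa (compressive).

789 MPa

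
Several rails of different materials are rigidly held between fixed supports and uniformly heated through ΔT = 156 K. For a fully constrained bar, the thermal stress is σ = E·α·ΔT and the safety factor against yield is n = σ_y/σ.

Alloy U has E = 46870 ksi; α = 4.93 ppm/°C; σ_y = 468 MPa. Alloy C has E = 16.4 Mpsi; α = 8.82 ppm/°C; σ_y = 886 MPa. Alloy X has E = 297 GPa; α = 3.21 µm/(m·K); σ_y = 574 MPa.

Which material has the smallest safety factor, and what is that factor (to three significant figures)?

In consistent units (E in GPa, α in ×10⁻⁶/K, σ_y in MPa):
  alloy U: E = 323.2, α = 4.93, σ_y = 468.0 → σ = 249 MPa, n = 1.88
  alloy C: E = 113.1, α = 8.82, σ_y = 886.0 → σ = 156 MPa, n = 5.69
  alloy X: E = 297.0, α = 3.21, σ_y = 574.0 → σ = 149 MPa, n = 3.86
Alloy U has the lowest safety factor, n = 1.88.

alloy U, n = 1.88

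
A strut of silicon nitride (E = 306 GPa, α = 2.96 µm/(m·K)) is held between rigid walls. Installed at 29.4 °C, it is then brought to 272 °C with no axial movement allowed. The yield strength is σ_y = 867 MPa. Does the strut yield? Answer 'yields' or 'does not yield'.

does not yield

ΔT = 242.6 K. Constrained thermal stress σ = E·α·ΔT = 306.0×10³ MPa × 2.96×10⁻⁶ × 242.6 = 220 MPa (compressive).
Compare to σ_y = 867 MPa: σ < σ_y, so it does not yield.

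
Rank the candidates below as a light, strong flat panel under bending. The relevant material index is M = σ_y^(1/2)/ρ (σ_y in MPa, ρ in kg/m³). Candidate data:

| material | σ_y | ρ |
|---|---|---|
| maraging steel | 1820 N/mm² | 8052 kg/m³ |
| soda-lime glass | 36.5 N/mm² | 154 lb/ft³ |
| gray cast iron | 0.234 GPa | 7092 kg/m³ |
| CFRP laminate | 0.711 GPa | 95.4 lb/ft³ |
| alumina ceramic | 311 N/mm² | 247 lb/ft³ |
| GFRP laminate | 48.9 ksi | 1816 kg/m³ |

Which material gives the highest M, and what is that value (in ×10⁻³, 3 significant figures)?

CFRP laminate, M = 17.4×10⁻³

In SI units:
  maraging steel: σ_y = 1820 MPa, ρ = 8052 kg/m³
  soda-lime glass: σ_y = 36.50 MPa, ρ = 2467 kg/m³
  gray cast iron: σ_y = 234.0 MPa, ρ = 7092 kg/m³
  CFRP laminate: σ_y = 711.0 MPa, ρ = 1528 kg/m³
  alumina ceramic: σ_y = 311.0 MPa, ρ = 3957 kg/m³
  GFRP laminate: σ_y = 337.2 MPa, ρ = 1816 kg/m³
  CFRP laminate: M = 17.4×10⁻³
  GFRP laminate: M = 10.1×10⁻³
  maraging steel: M = 5.30×10⁻³
  alumina ceramic: M = 4.46×10⁻³
  soda-lime glass: M = 2.45×10⁻³
  gray cast iron: M = 2.16×10⁻³
The maximum is for CFRP laminate.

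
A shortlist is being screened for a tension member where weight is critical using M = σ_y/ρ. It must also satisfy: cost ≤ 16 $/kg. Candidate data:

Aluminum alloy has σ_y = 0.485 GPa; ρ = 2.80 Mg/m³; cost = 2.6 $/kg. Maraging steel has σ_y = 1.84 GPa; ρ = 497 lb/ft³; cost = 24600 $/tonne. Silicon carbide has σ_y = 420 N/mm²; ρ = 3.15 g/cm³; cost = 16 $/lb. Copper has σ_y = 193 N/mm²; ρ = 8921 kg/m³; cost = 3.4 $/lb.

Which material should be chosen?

aluminum alloy

Screen on constraints: cost ≤ 16 $/kg. Survivors: aluminum alloy, copper.
Normalizing units and computing the index:
  aluminum alloy: σ_y = 485.0 MPa, ρ = 2800 kg/m³
  copper: σ_y = 193.0 MPa, ρ = 8921 kg/m³
  aluminum alloy: M = 173 kN·m/kg
  copper: M = 21.6 kN·m/kg
Highest index: aluminum alloy.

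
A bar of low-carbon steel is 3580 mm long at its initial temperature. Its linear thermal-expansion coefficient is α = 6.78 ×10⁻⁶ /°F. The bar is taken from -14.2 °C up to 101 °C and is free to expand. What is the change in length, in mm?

Convert α: 6.78×10⁻⁶/°F × (9/5) = 12.2×10⁻⁶/K.
ΔT = 101 − (-14.2) = 115.2 K.
ΔL = α·L₀·ΔT = 12.2×10⁻⁶ × 3580 mm × 115.2 K = 5.03 mm.

5.03 mm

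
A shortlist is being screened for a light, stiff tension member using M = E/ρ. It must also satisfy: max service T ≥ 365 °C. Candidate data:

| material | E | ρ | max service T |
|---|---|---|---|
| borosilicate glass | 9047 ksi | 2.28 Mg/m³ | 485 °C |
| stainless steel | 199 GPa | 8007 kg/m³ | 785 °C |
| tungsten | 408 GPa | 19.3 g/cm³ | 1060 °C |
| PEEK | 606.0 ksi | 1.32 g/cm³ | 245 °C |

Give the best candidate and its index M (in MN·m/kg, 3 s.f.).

borosilicate glass, M = 27.4 MN·m/kg

Screen on constraints: max service T ≥ 365 °C. Survivors: borosilicate glass, stainless steel, tungsten.
In SI units:
  borosilicate glass: E = 62.38 GPa, ρ = 2280 kg/m³
  stainless steel: E = 199.0 GPa, ρ = 8007 kg/m³
  tungsten: E = 408.0 GPa, ρ = 19300 kg/m³
  borosilicate glass: M = 27.4 MN·m/kg
  stainless steel: M = 24.9 MN·m/kg
  tungsten: M = 21.1 MN·m/kg
Highest index: borosilicate glass.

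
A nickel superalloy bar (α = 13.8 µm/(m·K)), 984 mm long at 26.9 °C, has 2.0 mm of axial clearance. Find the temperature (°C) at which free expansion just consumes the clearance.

α·L₀·ΔT = 2.0 mm ⇒ ΔT = 2.0 / (13.8×10⁻⁶ × 984.0) = 147.3 K.
T = 26.9 + 147.3 = 174.2 °C.

174 °C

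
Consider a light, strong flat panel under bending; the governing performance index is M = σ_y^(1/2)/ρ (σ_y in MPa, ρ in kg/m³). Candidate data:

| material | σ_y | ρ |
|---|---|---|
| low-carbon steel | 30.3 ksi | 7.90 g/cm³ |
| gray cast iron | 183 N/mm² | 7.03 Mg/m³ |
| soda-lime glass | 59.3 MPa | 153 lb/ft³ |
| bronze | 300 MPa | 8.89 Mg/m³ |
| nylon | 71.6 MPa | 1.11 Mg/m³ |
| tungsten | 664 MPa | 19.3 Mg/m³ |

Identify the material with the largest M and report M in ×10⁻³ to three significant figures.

Normalizing units and computing the index:
  low-carbon steel: σ_y = 208.9 MPa, ρ = 7900 kg/m³
  gray cast iron: σ_y = 183.0 MPa, ρ = 7030 kg/m³
  soda-lime glass: σ_y = 59.30 MPa, ρ = 2451 kg/m³
  bronze: σ_y = 300.0 MPa, ρ = 8890 kg/m³
  nylon: σ_y = 71.60 MPa, ρ = 1110 kg/m³
  tungsten: σ_y = 664.0 MPa, ρ = 19300 kg/m³
  nylon: M = 7.62×10⁻³
  soda-lime glass: M = 3.14×10⁻³
  bronze: M = 1.95×10⁻³
  gray cast iron: M = 1.92×10⁻³
  low-carbon steel: M = 1.83×10⁻³
  tungsten: M = 1.34×10⁻³
The maximum is for nylon.

nylon, M = 7.62×10⁻³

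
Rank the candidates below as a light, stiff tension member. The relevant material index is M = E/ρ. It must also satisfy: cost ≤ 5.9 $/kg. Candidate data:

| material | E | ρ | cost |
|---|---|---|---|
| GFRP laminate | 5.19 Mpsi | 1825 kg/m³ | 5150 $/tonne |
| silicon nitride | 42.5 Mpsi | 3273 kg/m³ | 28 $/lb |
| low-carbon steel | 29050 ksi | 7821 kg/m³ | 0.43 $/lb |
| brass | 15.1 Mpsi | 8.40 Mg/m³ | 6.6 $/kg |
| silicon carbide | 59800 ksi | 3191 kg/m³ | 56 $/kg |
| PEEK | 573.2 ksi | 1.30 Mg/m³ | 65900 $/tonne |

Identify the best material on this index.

Screen on constraints: cost ≤ 5.9 $/kg. Survivors: GFRP laminate, low-carbon steel.
Normalizing units and computing the index:
  GFRP laminate: E = 35.78 GPa, ρ = 1825 kg/m³
  low-carbon steel: E = 200.3 GPa, ρ = 7821 kg/m³
  low-carbon steel: M = 25.6 MN·m/kg
  GFRP laminate: M = 19.6 MN·m/kg
Low-carbon steel ranks first.

low-carbon steel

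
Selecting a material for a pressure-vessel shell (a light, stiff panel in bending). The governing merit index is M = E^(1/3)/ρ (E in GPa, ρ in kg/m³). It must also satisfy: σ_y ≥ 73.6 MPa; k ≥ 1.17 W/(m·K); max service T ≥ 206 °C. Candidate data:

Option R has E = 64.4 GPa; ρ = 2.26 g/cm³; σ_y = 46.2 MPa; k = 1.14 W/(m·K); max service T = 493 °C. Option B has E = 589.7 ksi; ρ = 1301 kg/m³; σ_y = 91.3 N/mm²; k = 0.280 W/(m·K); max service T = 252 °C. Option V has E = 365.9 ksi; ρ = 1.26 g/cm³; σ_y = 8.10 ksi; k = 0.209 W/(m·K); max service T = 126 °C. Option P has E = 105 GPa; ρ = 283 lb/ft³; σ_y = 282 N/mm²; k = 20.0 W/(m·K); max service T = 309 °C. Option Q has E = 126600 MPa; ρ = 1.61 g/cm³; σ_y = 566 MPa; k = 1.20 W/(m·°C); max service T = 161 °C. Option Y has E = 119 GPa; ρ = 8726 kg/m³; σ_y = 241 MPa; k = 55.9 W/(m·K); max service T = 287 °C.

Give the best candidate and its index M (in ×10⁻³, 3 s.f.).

Screen on constraints: σ_y ≥ 73.6 MPa; k ≥ 1.17 W/(m·K); max service T ≥ 206 °C. Survivors: option P, option Y.
In SI units:
  option P: E = 105.0 GPa, ρ = 4533 kg/m³
  option Y: E = 119.0 GPa, ρ = 8726 kg/m³
  option P: M = 1.04×10⁻³
  option Y: M = 0.564×10⁻³
Option P ranks first.

option P, M = 1.04×10⁻³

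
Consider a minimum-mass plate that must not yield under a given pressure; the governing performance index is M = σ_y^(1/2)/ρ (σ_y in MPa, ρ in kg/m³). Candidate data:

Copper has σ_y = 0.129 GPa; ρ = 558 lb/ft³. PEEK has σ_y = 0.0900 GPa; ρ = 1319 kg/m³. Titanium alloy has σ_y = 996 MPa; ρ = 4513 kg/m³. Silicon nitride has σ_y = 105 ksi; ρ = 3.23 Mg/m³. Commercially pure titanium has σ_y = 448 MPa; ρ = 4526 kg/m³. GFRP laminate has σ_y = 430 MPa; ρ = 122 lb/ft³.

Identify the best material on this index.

GFRP laminate

After converting to SI:
  copper: σ_y = 129.0 MPa, ρ = 8938 kg/m³
  PEEK: σ_y = 90.00 MPa, ρ = 1319 kg/m³
  titanium alloy: σ_y = 996.0 MPa, ρ = 4513 kg/m³
  silicon nitride: σ_y = 723.9 MPa, ρ = 3230 kg/m³
  commercially pure titanium: σ_y = 448.0 MPa, ρ = 4526 kg/m³
  GFRP laminate: σ_y = 430.0 MPa, ρ = 1954 kg/m³
  GFRP laminate: M = 10.6×10⁻³
  silicon nitride: M = 8.33×10⁻³
  PEEK: M = 7.19×10⁻³
  titanium alloy: M = 6.99×10⁻³
  commercially pure titanium: M = 4.68×10⁻³
  copper: M = 1.27×10⁻³
GFRP laminate has the largest M.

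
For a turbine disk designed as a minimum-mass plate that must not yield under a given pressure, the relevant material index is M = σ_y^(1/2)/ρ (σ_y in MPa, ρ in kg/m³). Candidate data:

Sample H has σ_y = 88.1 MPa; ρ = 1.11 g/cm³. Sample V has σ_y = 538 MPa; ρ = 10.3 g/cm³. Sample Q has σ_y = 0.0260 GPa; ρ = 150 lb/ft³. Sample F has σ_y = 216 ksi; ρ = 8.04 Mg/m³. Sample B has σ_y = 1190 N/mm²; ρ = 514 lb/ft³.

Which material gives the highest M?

Convert each candidate to consistent units, then evaluate M:
  sample H: σ_y = 88.10 MPa, ρ = 1110 kg/m³
  sample V: σ_y = 538.0 MPa, ρ = 10300 kg/m³
  sample Q: σ_y = 26.00 MPa, ρ = 2403 kg/m³
  sample F: σ_y = 1489 MPa, ρ = 8040 kg/m³
  sample B: σ_y = 1190 MPa, ρ = 8233 kg/m³
  sample H: M = 8.46×10⁻³
  sample F: M = 4.80×10⁻³
  sample B: M = 4.19×10⁻³
  sample V: M = 2.25×10⁻³
  sample Q: M = 2.12×10⁻³
Sample H ranks first.

sample H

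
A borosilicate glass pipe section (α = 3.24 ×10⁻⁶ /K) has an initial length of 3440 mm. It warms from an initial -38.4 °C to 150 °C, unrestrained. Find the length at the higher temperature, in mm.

ΔT = 150 − (-38.4) = 188.4 K.
ΔL = α·L₀·ΔT = 3.24×10⁻⁶ × 3440 mm × 188.4 K = 2.10 mm.
L = L₀ + ΔL = 3440 + 2.10 = 3442.1 mm.

3442.1 mm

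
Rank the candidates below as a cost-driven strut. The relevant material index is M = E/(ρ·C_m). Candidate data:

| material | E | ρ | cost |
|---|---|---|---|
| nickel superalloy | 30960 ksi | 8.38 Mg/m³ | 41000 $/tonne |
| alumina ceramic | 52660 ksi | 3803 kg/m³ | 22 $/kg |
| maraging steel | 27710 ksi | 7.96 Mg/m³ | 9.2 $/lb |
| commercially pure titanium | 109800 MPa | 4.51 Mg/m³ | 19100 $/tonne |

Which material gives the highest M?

alumina ceramic

After converting to SI:
  nickel superalloy: E = 213.5 GPa, ρ = 8380 kg/m³, cost = 41.00 $/kg
  alumina ceramic: E = 363.1 GPa, ρ = 3803 kg/m³, cost = 22.00 $/kg
  maraging steel: E = 191.1 GPa, ρ = 7960 kg/m³, cost = 20.28 $/kg
  commercially pure titanium: E = 109.8 GPa, ρ = 4510 kg/m³, cost = 19.10 $/kg
  alumina ceramic: M = 4.34 MN·m per $
  commercially pure titanium: M = 1.27 MN·m per $
  maraging steel: M = 1.18 MN·m per $
  nickel superalloy: M = 0.621 MN·m per $
The maximum is for alumina ceramic.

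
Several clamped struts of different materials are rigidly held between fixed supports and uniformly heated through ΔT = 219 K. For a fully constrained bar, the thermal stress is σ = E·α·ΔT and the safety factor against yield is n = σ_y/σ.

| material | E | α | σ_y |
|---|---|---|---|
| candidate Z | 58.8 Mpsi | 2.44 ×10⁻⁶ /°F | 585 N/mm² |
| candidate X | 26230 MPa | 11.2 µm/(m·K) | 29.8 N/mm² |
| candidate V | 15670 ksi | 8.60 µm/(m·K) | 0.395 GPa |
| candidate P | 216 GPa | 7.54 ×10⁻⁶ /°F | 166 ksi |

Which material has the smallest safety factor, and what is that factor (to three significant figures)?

Converting E to GPa, α to ×10⁻⁶/K, σ_y to MPa, then σ and n for each:
  candidate Z: E = 405.4, α = 4.39, σ_y = 585.0 → σ = 390 MPa, n = 1.50
  candidate X: E = 26.23, α = 11.2, σ_y = 29.80 → σ = 64.3 MPa, n = 0.463
  candidate V: E = 108.0, α = 8.60, σ_y = 395.0 → σ = 203 MPa, n = 1.94
  candidate P: E = 216.0, α = 13.6, σ_y = 1145 → σ = 642 MPa, n = 1.78
Candidate X has the lowest safety factor, n = 0.463.

candidate X, n = 0.463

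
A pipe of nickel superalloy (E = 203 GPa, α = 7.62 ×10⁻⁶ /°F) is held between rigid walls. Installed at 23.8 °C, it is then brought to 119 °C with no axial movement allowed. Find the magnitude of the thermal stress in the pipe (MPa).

α = 7.62×10⁻⁶/°F × 9/5 = 13.7×10⁻⁶/K.
ΔT = 95.20 K. Constrained thermal stress σ = E·α·ΔT = 203.0×10³ MPa × 13.7×10⁻⁶ × 95.20 = 265 MPa (compressive).

265 MPa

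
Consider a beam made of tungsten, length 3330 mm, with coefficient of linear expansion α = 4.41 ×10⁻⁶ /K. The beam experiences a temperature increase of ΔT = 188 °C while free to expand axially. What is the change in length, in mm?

2.76 mm

ΔL = α·L₀·ΔT = 4.41×10⁻⁶ × 3330 mm × 188.0 K = 2.76 mm.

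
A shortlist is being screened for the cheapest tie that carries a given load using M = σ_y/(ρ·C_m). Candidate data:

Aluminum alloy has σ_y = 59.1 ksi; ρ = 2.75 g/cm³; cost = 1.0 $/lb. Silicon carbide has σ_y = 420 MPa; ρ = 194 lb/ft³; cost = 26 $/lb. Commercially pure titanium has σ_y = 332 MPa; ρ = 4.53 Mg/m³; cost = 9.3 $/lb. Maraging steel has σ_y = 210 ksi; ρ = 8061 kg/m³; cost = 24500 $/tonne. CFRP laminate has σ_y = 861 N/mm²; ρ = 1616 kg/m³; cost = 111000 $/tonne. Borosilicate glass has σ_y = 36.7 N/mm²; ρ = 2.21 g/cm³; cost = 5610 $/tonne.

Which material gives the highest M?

aluminum alloy

Normalizing units and computing the index:
  aluminum alloy: σ_y = 407.5 MPa, ρ = 2750 kg/m³, cost = 2.205 $/kg
  silicon carbide: σ_y = 420.0 MPa, ρ = 3108 kg/m³, cost = 57.32 $/kg
  commercially pure titanium: σ_y = 332.0 MPa, ρ = 4530 kg/m³, cost = 20.50 $/kg
  maraging steel: σ_y = 1448 MPa, ρ = 8061 kg/m³, cost = 24.50 $/kg
  CFRP laminate: σ_y = 861.0 MPa, ρ = 1616 kg/m³, cost = 111.0 $/kg
  borosilicate glass: σ_y = 36.70 MPa, ρ = 2210 kg/m³, cost = 5.610 $/kg
  aluminum alloy: M = 67.2 kN·m per $
  maraging steel: M = 7.33 kN·m per $
  CFRP laminate: M = 4.80 kN·m per $
  commercially pure titanium: M = 3.57 kN·m per $
  borosilicate glass: M = 2.96 kN·m per $
  silicon carbide: M = 2.36 kN·m per $
Highest index: aluminum alloy.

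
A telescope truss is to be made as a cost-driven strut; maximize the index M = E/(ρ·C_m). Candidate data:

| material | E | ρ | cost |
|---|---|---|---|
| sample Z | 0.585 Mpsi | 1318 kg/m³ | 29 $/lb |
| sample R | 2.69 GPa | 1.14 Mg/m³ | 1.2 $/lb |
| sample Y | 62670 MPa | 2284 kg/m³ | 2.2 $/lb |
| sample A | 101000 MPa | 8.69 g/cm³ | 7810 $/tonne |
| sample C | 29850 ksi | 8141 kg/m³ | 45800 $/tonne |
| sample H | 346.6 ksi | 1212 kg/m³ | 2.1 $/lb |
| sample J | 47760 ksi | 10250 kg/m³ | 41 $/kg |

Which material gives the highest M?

sample Y

Putting every candidate on a common basis:
  sample Z: E = 4.033 GPa, ρ = 1318 kg/m³, cost = 63.93 $/kg
  sample R: E = 2.690 GPa, ρ = 1140 kg/m³, cost = 2.646 $/kg
  sample Y: E = 62.67 GPa, ρ = 2284 kg/m³, cost = 4.850 $/kg
  sample A: E = 101.0 GPa, ρ = 8690 kg/m³, cost = 7.810 $/kg
  sample C: E = 205.8 GPa, ρ = 8141 kg/m³, cost = 45.80 $/kg
  sample H: E = 2.390 GPa, ρ = 1212 kg/m³, cost = 4.630 $/kg
  sample J: E = 329.3 GPa, ρ = 10250 kg/m³, cost = 41.00 $/kg
  sample Y: M = 5.66 MN·m per $
  sample A: M = 1.49 MN·m per $
  sample R: M = 0.892 MN·m per $
  sample J: M = 0.784 MN·m per $
  sample C: M = 0.552 MN·m per $
  sample H: M = 0.426 MN·m per $
  sample Z: M = 0.0479 MN·m per $
Highest index: sample Y.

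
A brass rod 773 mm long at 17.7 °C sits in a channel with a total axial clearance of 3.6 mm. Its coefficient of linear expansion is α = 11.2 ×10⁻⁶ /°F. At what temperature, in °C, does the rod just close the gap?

α = 11.2×10⁻⁶/°F × 9/5 = 20.2×10⁻⁶/K.
α·L₀·ΔT = 3.6 mm ⇒ ΔT = 3.6 / (20.2×10⁻⁶ × 773.0) = 231.0 K.
T = 17.7 + 231.0 = 248.7 °C.

249 °C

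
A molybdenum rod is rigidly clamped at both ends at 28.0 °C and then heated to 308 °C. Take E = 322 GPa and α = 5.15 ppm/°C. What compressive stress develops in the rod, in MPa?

ΔT = 280.0 K. Constrained thermal stress σ = E·α·ΔT = 322.0×10³ MPa × 5.15×10⁻⁶ × 280.0 = 464 MPa (compressive).

464 MPa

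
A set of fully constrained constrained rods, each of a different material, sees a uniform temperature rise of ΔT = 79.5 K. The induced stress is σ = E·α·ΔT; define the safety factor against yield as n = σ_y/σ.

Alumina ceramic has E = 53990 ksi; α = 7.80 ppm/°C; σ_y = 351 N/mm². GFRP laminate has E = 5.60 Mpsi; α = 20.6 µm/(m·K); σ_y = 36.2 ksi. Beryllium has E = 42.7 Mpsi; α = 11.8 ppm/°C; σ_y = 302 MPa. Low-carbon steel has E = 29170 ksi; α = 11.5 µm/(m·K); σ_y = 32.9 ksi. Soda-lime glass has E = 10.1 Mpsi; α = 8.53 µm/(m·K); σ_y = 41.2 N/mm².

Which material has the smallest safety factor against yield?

soda-lime glass

With everything in SI (GPa, ×10⁻⁶/K, MPa):
  alumina ceramic: E = 372.2, α = 7.80, σ_y = 351.0 → σ = 231 MPa, n = 1.52
  GFRP laminate: E = 38.61, α = 20.6, σ_y = 249.6 → σ = 63.2 MPa, n = 3.95
  beryllium: E = 294.4, α = 11.8, σ_y = 302.0 → σ = 276 MPa, n = 1.09
  low-carbon steel: E = 201.1, α = 11.5, σ_y = 226.8 → σ = 184 MPa, n = 1.23
  soda-lime glass: E = 69.64, α = 8.53, σ_y = 41.20 → σ = 47.2 MPa, n = 0.872
Smallest n: soda-lime glass with n = 0.872.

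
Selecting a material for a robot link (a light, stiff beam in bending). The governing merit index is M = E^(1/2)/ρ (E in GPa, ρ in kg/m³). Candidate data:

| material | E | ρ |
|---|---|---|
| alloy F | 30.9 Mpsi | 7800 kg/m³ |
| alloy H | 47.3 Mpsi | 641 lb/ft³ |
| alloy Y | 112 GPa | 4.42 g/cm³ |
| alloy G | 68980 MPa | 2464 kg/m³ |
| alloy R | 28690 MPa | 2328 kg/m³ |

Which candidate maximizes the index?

alloy G

In SI units:
  alloy F: E = 213.0 GPa, ρ = 7800 kg/m³
  alloy H: E = 326.1 GPa, ρ = 10270 kg/m³
  alloy Y: E = 112.0 GPa, ρ = 4420 kg/m³
  alloy G: E = 68.98 GPa, ρ = 2464 kg/m³
  alloy R: E = 28.69 GPa, ρ = 2328 kg/m³
  alloy G: M = 3.37×10⁻³
  alloy Y: M = 2.39×10⁻³
  alloy R: M = 2.30×10⁻³
  alloy F: M = 1.87×10⁻³
  alloy H: M = 1.76×10⁻³
Alloy G ranks first.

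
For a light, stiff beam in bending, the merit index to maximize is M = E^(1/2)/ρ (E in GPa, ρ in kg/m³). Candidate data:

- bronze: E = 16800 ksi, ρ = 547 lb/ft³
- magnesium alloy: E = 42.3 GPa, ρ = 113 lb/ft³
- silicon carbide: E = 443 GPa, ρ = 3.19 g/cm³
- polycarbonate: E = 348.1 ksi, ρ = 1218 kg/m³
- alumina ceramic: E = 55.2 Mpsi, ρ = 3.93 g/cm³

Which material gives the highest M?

Convert each candidate to consistent units, then evaluate M:
  bronze: E = 115.8 GPa, ρ = 8762 kg/m³
  magnesium alloy: E = 42.30 GPa, ρ = 1810 kg/m³
  silicon carbide: E = 443.0 GPa, ρ = 3190 kg/m³
  polycarbonate: E = 2.400 GPa, ρ = 1218 kg/m³
  alumina ceramic: E = 380.6 GPa, ρ = 3930 kg/m³
  silicon carbide: M = 6.60×10⁻³
  alumina ceramic: M = 4.96×10⁻³
  magnesium alloy: M = 3.59×10⁻³
  polycarbonate: M = 1.27×10⁻³
  bronze: M = 1.23×10⁻³
Silicon carbide ranks first.

silicon carbide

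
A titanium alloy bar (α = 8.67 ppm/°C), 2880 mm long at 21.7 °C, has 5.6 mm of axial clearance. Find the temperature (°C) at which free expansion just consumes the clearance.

246 °C

α·L₀·ΔT = 5.6 mm ⇒ ΔT = 5.6 / (8.67×10⁻⁶ × 2880.0) = 224.3 K.
T = 21.7 + 224.3 = 246.0 °C.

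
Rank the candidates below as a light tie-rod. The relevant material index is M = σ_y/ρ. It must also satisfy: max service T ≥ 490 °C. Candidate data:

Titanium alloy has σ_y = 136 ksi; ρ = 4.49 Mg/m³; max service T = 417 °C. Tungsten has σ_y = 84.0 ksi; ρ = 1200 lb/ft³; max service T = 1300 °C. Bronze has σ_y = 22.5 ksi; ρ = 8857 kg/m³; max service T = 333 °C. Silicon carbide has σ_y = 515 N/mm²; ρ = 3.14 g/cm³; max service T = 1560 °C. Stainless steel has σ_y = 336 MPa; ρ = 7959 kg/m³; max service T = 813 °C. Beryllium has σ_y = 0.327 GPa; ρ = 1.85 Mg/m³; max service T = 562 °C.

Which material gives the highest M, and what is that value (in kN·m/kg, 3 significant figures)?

beryllium, M = 177 kN·m/kg

Screen on constraints: max service T ≥ 490 °C. Survivors: tungsten, silicon carbide, stainless steel, beryllium.
After converting to SI:
  tungsten: σ_y = 579.2 MPa, ρ = 19220 kg/m³
  silicon carbide: σ_y = 515.0 MPa, ρ = 3140 kg/m³
  stainless steel: σ_y = 336.0 MPa, ρ = 7959 kg/m³
  beryllium: σ_y = 327.0 MPa, ρ = 1850 kg/m³
  beryllium: M = 177 kN·m/kg
  silicon carbide: M = 164 kN·m/kg
  stainless steel: M = 42.2 kN·m/kg
  tungsten: M = 30.1 kN·m/kg
Beryllium ranks first.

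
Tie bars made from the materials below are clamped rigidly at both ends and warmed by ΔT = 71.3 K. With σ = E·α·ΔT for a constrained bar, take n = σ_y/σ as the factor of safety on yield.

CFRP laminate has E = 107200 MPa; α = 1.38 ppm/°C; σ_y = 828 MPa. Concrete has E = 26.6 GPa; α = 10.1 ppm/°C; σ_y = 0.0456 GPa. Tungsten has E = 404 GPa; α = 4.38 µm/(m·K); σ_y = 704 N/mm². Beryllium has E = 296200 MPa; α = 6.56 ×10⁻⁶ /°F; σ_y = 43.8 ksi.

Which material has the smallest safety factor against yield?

beryllium

In consistent units (E in GPa, α in ×10⁻⁶/K, σ_y in MPa):
  CFRP laminate: E = 107.2, α = 1.38, σ_y = 828.0 → σ = 10.5 MPa, n = 78.5
  concrete: E = 26.60, α = 10.1, σ_y = 45.60 → σ = 19.2 MPa, n = 2.38
  tungsten: E = 404.0, α = 4.38, σ_y = 704.0 → σ = 126 MPa, n = 5.58
  beryllium: E = 296.2, α = 11.8, σ_y = 302.0 → σ = 249 MPa, n = 1.21
The minimum is beryllium at n = 1.21.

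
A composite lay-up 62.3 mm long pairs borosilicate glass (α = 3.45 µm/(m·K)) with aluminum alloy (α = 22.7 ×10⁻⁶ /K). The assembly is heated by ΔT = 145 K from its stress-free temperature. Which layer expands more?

aluminum alloy

α(borosilicate glass) = 3.45×10⁻⁶/K vs α(aluminum alloy) = 22.7×10⁻⁶/K.
Higher α expands more for the same ΔT: aluminum alloy.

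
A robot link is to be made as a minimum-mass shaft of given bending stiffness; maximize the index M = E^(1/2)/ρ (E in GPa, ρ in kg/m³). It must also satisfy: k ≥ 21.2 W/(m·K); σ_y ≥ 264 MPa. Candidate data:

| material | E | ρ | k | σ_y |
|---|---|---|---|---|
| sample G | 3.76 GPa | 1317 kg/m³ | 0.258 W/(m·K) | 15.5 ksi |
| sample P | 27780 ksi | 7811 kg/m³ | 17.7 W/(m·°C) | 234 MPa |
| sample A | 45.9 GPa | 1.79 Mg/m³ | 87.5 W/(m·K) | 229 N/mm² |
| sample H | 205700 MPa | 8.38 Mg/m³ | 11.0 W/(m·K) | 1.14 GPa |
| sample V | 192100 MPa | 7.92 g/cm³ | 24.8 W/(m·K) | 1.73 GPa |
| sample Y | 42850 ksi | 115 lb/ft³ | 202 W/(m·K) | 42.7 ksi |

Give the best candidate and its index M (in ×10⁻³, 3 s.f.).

sample Y, M = 9.33×10⁻³

Screen on constraints: k ≥ 21.2 W/(m·K); σ_y ≥ 264 MPa. Survivors: sample V, sample Y.
After converting to SI:
  sample V: E = 192.1 GPa, ρ = 7920 kg/m³
  sample Y: E = 295.4 GPa, ρ = 1842 kg/m³
  sample Y: M = 9.33×10⁻³
  sample V: M = 1.75×10⁻³
Sample Y has the largest M.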